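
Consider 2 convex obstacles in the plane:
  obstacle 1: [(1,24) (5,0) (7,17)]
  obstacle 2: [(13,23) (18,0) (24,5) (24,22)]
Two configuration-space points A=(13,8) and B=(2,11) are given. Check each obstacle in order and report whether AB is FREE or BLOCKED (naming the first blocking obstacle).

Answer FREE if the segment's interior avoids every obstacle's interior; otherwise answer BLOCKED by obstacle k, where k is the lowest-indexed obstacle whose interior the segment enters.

Obstacle 1 [(1,24) (5,0) (7,17)]:
  edge (1,24)–(5,0): crosses AB
  edge (5,0)–(7,17): crosses AB
  edge (7,17)–(1,24): clear
  → BLOCKED
Obstacle 2 [(13,23) (18,0) (24,5) (24,22)]:
  edge (13,23)–(18,0): clear
  edge (18,0)–(24,5): clear
  edge (24,5)–(24,22): clear
  edge (24,22)–(13,23): clear
  midpoint (15/2,19/2) outside
  → clear

BLOCKED by obstacle 1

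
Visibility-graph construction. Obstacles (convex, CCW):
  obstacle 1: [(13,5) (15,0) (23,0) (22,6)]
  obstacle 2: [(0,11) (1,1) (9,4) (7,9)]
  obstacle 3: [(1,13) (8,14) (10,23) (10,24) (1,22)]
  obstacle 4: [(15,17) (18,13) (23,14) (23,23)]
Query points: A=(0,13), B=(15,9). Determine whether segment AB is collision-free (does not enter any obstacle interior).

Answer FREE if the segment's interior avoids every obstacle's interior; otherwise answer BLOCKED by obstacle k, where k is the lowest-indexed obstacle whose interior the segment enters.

Obstacle 1 [(13,5) (15,0) (23,0) (22,6)]:
  edge (13,5)–(15,0): clear
  edge (15,0)–(23,0): clear
  edge (23,0)–(22,6): clear
  edge (22,6)–(13,5): clear
  midpoint (15/2,11) outside
  → clear
Obstacle 2 [(0,11) (1,1) (9,4) (7,9)]:
  edge (0,11)–(1,1): clear
  edge (1,1)–(9,4): clear
  edge (9,4)–(7,9): clear
  edge (7,9)–(0,11): clear
  midpoint (15/2,11) outside
  → clear
Obstacle 3 [(1,13) (8,14) (10,23) (10,24) (1,22)]:
  edge (1,13)–(8,14): clear
  edge (8,14)–(10,23): clear
  edge (10,23)–(10,24): clear
  edge (10,24)–(1,22): clear
  edge (1,22)–(1,13): clear
  midpoint (15/2,11) outside
  → clear
Obstacle 4 [(15,17) (18,13) (23,14) (23,23)]:
  edge (15,17)–(18,13): clear
  edge (18,13)–(23,14): clear
  edge (23,14)–(23,23): clear
  edge (23,23)–(15,17): clear
  midpoint (15/2,11) outside
  → clear

FREE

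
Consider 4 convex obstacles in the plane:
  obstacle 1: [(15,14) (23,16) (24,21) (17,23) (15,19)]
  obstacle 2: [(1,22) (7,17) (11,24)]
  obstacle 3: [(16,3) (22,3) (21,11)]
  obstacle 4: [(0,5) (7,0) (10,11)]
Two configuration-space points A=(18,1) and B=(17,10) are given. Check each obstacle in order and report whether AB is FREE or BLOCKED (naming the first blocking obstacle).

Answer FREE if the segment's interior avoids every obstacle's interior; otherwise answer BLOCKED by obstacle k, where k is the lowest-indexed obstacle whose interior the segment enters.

BLOCKED by obstacle 3

Obstacle 1 [(15,14) (23,16) (24,21) (17,23) (15,19)]:
  edge (15,14)–(23,16): clear
  edge (23,16)–(24,21): clear
  edge (24,21)–(17,23): clear
  edge (17,23)–(15,19): clear
  edge (15,19)–(15,14): clear
  midpoint (35/2,11/2) outside
  → clear
Obstacle 2 [(1,22) (7,17) (11,24)]:
  edge (1,22)–(7,17): clear
  edge (7,17)–(11,24): clear
  edge (11,24)–(1,22): clear
  midpoint (35/2,11/2) outside
  → clear
Obstacle 3 [(16,3) (22,3) (21,11)]:
  edge (16,3)–(22,3): crosses AB
  edge (22,3)–(21,11): clear
  edge (21,11)–(16,3): crosses AB
  → BLOCKED
Obstacle 4 [(0,5) (7,0) (10,11)]:
  edge (0,5)–(7,0): clear
  edge (7,0)–(10,11): clear
  edge (10,11)–(0,5): clear
  midpoint (35/2,11/2) outside
  → clear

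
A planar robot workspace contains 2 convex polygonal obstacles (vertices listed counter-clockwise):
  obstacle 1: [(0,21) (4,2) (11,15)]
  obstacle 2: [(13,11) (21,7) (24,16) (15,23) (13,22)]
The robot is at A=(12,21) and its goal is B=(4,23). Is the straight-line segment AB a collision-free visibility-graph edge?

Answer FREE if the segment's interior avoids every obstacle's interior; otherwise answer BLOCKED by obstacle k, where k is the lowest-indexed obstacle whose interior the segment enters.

Obstacle 1 [(0,21) (4,2) (11,15)]:
  edge (0,21)–(4,2): clear
  edge (4,2)–(11,15): clear
  edge (11,15)–(0,21): clear
  midpoint (8,22) outside
  → clear
Obstacle 2 [(13,11) (21,7) (24,16) (15,23) (13,22)]:
  edge (13,11)–(21,7): clear
  edge (21,7)–(24,16): clear
  edge (24,16)–(15,23): clear
  edge (15,23)–(13,22): clear
  edge (13,22)–(13,11): clear
  midpoint (8,22) outside
  → clear

FREE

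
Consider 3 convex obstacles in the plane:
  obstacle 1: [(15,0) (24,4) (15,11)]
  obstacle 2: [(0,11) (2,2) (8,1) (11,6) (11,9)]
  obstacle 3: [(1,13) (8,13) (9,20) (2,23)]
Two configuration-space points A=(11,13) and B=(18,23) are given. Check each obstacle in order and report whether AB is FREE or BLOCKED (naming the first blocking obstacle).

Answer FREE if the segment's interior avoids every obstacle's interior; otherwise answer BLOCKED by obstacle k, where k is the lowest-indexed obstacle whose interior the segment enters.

FREE

Obstacle 1 [(15,0) (24,4) (15,11)]:
  edge (15,0)–(24,4): clear
  edge (24,4)–(15,11): clear
  edge (15,11)–(15,0): clear
  midpoint (29/2,18) outside
  → clear
Obstacle 2 [(0,11) (2,2) (8,1) (11,6) (11,9)]:
  edge (0,11)–(2,2): clear
  edge (2,2)–(8,1): clear
  edge (8,1)–(11,6): clear
  edge (11,6)–(11,9): clear
  edge (11,9)–(0,11): clear
  midpoint (29/2,18) outside
  → clear
Obstacle 3 [(1,13) (8,13) (9,20) (2,23)]:
  edge (1,13)–(8,13): clear
  edge (8,13)–(9,20): clear
  edge (9,20)–(2,23): clear
  edge (2,23)–(1,13): clear
  midpoint (29/2,18) outside
  → clear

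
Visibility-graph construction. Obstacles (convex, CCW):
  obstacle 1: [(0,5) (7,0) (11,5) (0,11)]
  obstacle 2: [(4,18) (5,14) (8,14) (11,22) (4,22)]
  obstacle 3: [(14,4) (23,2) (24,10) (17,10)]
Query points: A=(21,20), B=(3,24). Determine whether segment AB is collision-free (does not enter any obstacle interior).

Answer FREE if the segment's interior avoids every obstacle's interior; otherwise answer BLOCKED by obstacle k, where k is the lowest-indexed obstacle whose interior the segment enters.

FREE

Obstacle 1 [(0,5) (7,0) (11,5) (0,11)]:
  edge (0,5)–(7,0): clear
  edge (7,0)–(11,5): clear
  edge (11,5)–(0,11): clear
  edge (0,11)–(0,5): clear
  midpoint (12,22) outside
  → clear
Obstacle 2 [(4,18) (5,14) (8,14) (11,22) (4,22)]:
  edge (4,18)–(5,14): clear
  edge (5,14)–(8,14): clear
  edge (8,14)–(11,22): clear
  edge (11,22)–(4,22): clear
  edge (4,22)–(4,18): clear
  midpoint (12,22) outside
  → clear
Obstacle 3 [(14,4) (23,2) (24,10) (17,10)]:
  edge (14,4)–(23,2): clear
  edge (23,2)–(24,10): clear
  edge (24,10)–(17,10): clear
  edge (17,10)–(14,4): clear
  midpoint (12,22) outside
  → clear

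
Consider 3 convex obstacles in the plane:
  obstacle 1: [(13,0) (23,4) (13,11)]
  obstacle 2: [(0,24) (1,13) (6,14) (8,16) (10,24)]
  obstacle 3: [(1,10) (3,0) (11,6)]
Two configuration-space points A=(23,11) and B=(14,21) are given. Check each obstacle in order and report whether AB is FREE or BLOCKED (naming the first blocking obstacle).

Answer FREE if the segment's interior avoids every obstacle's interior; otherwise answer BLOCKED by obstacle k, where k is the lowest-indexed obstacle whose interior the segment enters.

Obstacle 1 [(13,0) (23,4) (13,11)]:
  edge (13,0)–(23,4): clear
  edge (23,4)–(13,11): clear
  edge (13,11)–(13,0): clear
  midpoint (37/2,16) outside
  → clear
Obstacle 2 [(0,24) (1,13) (6,14) (8,16) (10,24)]:
  edge (0,24)–(1,13): clear
  edge (1,13)–(6,14): clear
  edge (6,14)–(8,16): clear
  edge (8,16)–(10,24): clear
  edge (10,24)–(0,24): clear
  midpoint (37/2,16) outside
  → clear
Obstacle 3 [(1,10) (3,0) (11,6)]:
  edge (1,10)–(3,0): clear
  edge (3,0)–(11,6): clear
  edge (11,6)–(1,10): clear
  midpoint (37/2,16) outside
  → clear

FREE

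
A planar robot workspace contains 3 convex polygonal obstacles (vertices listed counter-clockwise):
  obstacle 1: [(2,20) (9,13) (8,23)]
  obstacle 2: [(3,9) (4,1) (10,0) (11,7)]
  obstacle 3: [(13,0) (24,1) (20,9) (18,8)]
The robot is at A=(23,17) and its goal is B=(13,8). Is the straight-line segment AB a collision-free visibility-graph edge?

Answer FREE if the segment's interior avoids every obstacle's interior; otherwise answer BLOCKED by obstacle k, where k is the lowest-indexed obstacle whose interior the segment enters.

FREE

Obstacle 1 [(2,20) (9,13) (8,23)]:
  edge (2,20)–(9,13): clear
  edge (9,13)–(8,23): clear
  edge (8,23)–(2,20): clear
  midpoint (18,25/2) outside
  → clear
Obstacle 2 [(3,9) (4,1) (10,0) (11,7)]:
  edge (3,9)–(4,1): clear
  edge (4,1)–(10,0): clear
  edge (10,0)–(11,7): clear
  edge (11,7)–(3,9): clear
  midpoint (18,25/2) outside
  → clear
Obstacle 3 [(13,0) (24,1) (20,9) (18,8)]:
  edge (13,0)–(24,1): clear
  edge (24,1)–(20,9): clear
  edge (20,9)–(18,8): clear
  edge (18,8)–(13,0): clear
  midpoint (18,25/2) outside
  → clear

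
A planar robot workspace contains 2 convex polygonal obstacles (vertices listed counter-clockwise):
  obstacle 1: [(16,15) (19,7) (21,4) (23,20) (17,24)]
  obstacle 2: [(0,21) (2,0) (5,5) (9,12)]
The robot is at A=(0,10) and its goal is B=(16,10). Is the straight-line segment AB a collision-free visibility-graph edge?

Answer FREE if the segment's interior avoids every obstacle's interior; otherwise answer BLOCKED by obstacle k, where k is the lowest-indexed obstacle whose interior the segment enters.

Obstacle 1 [(16,15) (19,7) (21,4) (23,20) (17,24)]:
  edge (16,15)–(19,7): clear
  edge (19,7)–(21,4): clear
  edge (21,4)–(23,20): clear
  edge (23,20)–(17,24): clear
  edge (17,24)–(16,15): clear
  midpoint (8,10) outside
  → clear
Obstacle 2 [(0,21) (2,0) (5,5) (9,12)]:
  edge (0,21)–(2,0): crosses AB
  edge (2,0)–(5,5): clear
  edge (5,5)–(9,12): crosses AB
  edge (9,12)–(0,21): clear
  → BLOCKED

BLOCKED by obstacle 2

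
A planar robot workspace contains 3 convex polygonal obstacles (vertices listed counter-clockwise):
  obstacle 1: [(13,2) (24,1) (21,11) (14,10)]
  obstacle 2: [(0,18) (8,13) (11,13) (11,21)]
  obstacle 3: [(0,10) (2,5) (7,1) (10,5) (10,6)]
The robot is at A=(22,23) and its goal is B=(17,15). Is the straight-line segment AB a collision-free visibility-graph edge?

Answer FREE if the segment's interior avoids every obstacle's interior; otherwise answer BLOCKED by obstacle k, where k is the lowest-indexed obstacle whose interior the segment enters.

Obstacle 1 [(13,2) (24,1) (21,11) (14,10)]:
  edge (13,2)–(24,1): clear
  edge (24,1)–(21,11): clear
  edge (21,11)–(14,10): clear
  edge (14,10)–(13,2): clear
  midpoint (39/2,19) outside
  → clear
Obstacle 2 [(0,18) (8,13) (11,13) (11,21)]:
  edge (0,18)–(8,13): clear
  edge (8,13)–(11,13): clear
  edge (11,13)–(11,21): clear
  edge (11,21)–(0,18): clear
  midpoint (39/2,19) outside
  → clear
Obstacle 3 [(0,10) (2,5) (7,1) (10,5) (10,6)]:
  edge (0,10)–(2,5): clear
  edge (2,5)–(7,1): clear
  edge (7,1)–(10,5): clear
  edge (10,5)–(10,6): clear
  edge (10,6)–(0,10): clear
  midpoint (39/2,19) outside
  → clear

FREE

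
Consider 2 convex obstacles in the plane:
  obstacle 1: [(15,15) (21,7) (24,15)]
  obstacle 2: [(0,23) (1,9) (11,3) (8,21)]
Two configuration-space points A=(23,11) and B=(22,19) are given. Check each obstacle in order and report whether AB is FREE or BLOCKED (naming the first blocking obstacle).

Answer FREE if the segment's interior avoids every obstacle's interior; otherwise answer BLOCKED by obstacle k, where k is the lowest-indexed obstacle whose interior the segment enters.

Obstacle 1 [(15,15) (21,7) (24,15)]:
  edge (15,15)–(21,7): clear
  edge (21,7)–(24,15): crosses AB
  edge (24,15)–(15,15): crosses AB
  → BLOCKED
Obstacle 2 [(0,23) (1,9) (11,3) (8,21)]:
  edge (0,23)–(1,9): clear
  edge (1,9)–(11,3): clear
  edge (11,3)–(8,21): clear
  edge (8,21)–(0,23): clear
  midpoint (45/2,15) outside
  → clear

BLOCKED by obstacle 1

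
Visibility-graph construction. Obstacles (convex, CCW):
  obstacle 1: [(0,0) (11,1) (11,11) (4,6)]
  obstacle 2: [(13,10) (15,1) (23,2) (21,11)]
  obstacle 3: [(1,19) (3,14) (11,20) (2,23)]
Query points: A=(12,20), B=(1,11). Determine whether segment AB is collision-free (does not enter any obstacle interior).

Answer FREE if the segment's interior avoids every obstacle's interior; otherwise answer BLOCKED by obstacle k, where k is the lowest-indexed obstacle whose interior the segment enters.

Obstacle 1 [(0,0) (11,1) (11,11) (4,6)]:
  edge (0,0)–(11,1): clear
  edge (11,1)–(11,11): clear
  edge (11,11)–(4,6): clear
  edge (4,6)–(0,0): clear
  midpoint (13/2,31/2) outside
  → clear
Obstacle 2 [(13,10) (15,1) (23,2) (21,11)]:
  edge (13,10)–(15,1): clear
  edge (15,1)–(23,2): clear
  edge (23,2)–(21,11): clear
  edge (21,11)–(13,10): clear
  midpoint (13/2,31/2) outside
  → clear
Obstacle 3 [(1,19) (3,14) (11,20) (2,23)]:
  edge (1,19)–(3,14): clear
  edge (3,14)–(11,20): clear
  edge (11,20)–(2,23): clear
  edge (2,23)–(1,19): clear
  midpoint (13/2,31/2) outside
  → clear

FREE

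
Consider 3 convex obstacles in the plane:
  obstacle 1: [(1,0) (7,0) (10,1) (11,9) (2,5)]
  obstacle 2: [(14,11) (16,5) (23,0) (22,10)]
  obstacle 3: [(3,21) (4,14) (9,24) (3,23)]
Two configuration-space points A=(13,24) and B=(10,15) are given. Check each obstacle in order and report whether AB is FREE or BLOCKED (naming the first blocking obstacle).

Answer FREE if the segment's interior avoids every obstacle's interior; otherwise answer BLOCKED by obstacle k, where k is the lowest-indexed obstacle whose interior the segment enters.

Obstacle 1 [(1,0) (7,0) (10,1) (11,9) (2,5)]:
  edge (1,0)–(7,0): clear
  edge (7,0)–(10,1): clear
  edge (10,1)–(11,9): clear
  edge (11,9)–(2,5): clear
  edge (2,5)–(1,0): clear
  midpoint (23/2,39/2) outside
  → clear
Obstacle 2 [(14,11) (16,5) (23,0) (22,10)]:
  edge (14,11)–(16,5): clear
  edge (16,5)–(23,0): clear
  edge (23,0)–(22,10): clear
  edge (22,10)–(14,11): clear
  midpoint (23/2,39/2) outside
  → clear
Obstacle 3 [(3,21) (4,14) (9,24) (3,23)]:
  edge (3,21)–(4,14): clear
  edge (4,14)–(9,24): clear
  edge (9,24)–(3,23): clear
  edge (3,23)–(3,21): clear
  midpoint (23/2,39/2) outside
  → clear

FREE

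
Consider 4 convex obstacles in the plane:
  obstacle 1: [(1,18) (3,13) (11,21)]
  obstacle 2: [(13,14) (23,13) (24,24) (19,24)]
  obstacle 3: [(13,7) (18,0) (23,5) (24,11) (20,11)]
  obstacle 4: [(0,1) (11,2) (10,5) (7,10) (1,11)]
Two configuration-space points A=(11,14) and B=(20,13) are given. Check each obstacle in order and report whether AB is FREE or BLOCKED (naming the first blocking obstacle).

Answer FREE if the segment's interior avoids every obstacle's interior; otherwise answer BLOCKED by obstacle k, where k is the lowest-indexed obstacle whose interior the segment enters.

Obstacle 1 [(1,18) (3,13) (11,21)]:
  edge (1,18)–(3,13): clear
  edge (3,13)–(11,21): clear
  edge (11,21)–(1,18): clear
  midpoint (31/2,27/2) outside
  → clear
Obstacle 2 [(13,14) (23,13) (24,24) (19,24)]:
  edge (13,14)–(23,13): clear
  edge (23,13)–(24,24): clear
  edge (24,24)–(19,24): clear
  edge (19,24)–(13,14): clear
  midpoint (31/2,27/2) outside
  → clear
Obstacle 3 [(13,7) (18,0) (23,5) (24,11) (20,11)]:
  edge (13,7)–(18,0): clear
  edge (18,0)–(23,5): clear
  edge (23,5)–(24,11): clear
  edge (24,11)–(20,11): clear
  edge (20,11)–(13,7): clear
  midpoint (31/2,27/2) outside
  → clear
Obstacle 4 [(0,1) (11,2) (10,5) (7,10) (1,11)]:
  edge (0,1)–(11,2): clear
  edge (11,2)–(10,5): clear
  edge (10,5)–(7,10): clear
  edge (7,10)–(1,11): clear
  edge (1,11)–(0,1): clear
  midpoint (31/2,27/2) outside
  → clear

FREE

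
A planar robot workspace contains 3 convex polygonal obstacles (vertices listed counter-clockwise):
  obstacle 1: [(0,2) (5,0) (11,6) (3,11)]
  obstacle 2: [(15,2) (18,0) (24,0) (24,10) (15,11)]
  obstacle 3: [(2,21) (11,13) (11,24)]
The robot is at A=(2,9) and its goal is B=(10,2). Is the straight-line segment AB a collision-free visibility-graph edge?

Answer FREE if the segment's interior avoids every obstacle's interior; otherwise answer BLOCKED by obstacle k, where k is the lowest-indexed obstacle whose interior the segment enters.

Obstacle 1 [(0,2) (5,0) (11,6) (3,11)]:
  edge (0,2)–(5,0): clear
  edge (5,0)–(11,6): crosses AB
  edge (11,6)–(3,11): clear
  edge (3,11)–(0,2): crosses AB
  → BLOCKED
Obstacle 2 [(15,2) (18,0) (24,0) (24,10) (15,11)]:
  edge (15,2)–(18,0): clear
  edge (18,0)–(24,0): clear
  edge (24,0)–(24,10): clear
  edge (24,10)–(15,11): clear
  edge (15,11)–(15,2): clear
  midpoint (6,11/2) outside
  → clear
Obstacle 3 [(2,21) (11,13) (11,24)]:
  edge (2,21)–(11,13): clear
  edge (11,13)–(11,24): clear
  edge (11,24)–(2,21): clear
  midpoint (6,11/2) outside
  → clear

BLOCKED by obstacle 1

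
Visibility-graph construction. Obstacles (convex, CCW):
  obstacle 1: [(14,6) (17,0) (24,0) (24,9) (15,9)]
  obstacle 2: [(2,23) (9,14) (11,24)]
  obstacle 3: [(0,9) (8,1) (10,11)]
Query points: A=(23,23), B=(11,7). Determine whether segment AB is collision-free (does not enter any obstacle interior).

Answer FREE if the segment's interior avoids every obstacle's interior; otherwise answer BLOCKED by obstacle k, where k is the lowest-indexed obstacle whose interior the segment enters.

FREE

Obstacle 1 [(14,6) (17,0) (24,0) (24,9) (15,9)]:
  edge (14,6)–(17,0): clear
  edge (17,0)–(24,0): clear
  edge (24,0)–(24,9): clear
  edge (24,9)–(15,9): clear
  edge (15,9)–(14,6): clear
  midpoint (17,15) outside
  → clear
Obstacle 2 [(2,23) (9,14) (11,24)]:
  edge (2,23)–(9,14): clear
  edge (9,14)–(11,24): clear
  edge (11,24)–(2,23): clear
  midpoint (17,15) outside
  → clear
Obstacle 3 [(0,9) (8,1) (10,11)]:
  edge (0,9)–(8,1): clear
  edge (8,1)–(10,11): clear
  edge (10,11)–(0,9): clear
  midpoint (17,15) outside
  → clear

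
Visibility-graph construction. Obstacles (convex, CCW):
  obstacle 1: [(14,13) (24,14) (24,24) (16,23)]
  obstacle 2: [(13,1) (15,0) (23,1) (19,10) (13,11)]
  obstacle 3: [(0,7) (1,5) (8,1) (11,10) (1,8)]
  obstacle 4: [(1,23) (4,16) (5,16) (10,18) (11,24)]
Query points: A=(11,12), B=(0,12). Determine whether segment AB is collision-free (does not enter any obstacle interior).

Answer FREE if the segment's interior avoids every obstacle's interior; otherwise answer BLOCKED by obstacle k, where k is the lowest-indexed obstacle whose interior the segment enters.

FREE

Obstacle 1 [(14,13) (24,14) (24,24) (16,23)]:
  edge (14,13)–(24,14): clear
  edge (24,14)–(24,24): clear
  edge (24,24)–(16,23): clear
  edge (16,23)–(14,13): clear
  midpoint (11/2,12) outside
  → clear
Obstacle 2 [(13,1) (15,0) (23,1) (19,10) (13,11)]:
  edge (13,1)–(15,0): clear
  edge (15,0)–(23,1): clear
  edge (23,1)–(19,10): clear
  edge (19,10)–(13,11): clear
  edge (13,11)–(13,1): clear
  midpoint (11/2,12) outside
  → clear
Obstacle 3 [(0,7) (1,5) (8,1) (11,10) (1,8)]:
  edge (0,7)–(1,5): clear
  edge (1,5)–(8,1): clear
  edge (8,1)–(11,10): clear
  edge (11,10)–(1,8): clear
  edge (1,8)–(0,7): clear
  midpoint (11/2,12) outside
  → clear
Obstacle 4 [(1,23) (4,16) (5,16) (10,18) (11,24)]:
  edge (1,23)–(4,16): clear
  edge (4,16)–(5,16): clear
  edge (5,16)–(10,18): clear
  edge (10,18)–(11,24): clear
  edge (11,24)–(1,23): clear
  midpoint (11/2,12) outside
  → clear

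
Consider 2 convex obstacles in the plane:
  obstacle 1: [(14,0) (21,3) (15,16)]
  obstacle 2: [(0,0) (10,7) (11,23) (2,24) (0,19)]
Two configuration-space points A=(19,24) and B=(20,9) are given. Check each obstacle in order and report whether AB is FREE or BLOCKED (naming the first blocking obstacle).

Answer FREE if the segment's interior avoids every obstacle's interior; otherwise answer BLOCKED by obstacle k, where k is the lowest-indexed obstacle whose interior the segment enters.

Obstacle 1 [(14,0) (21,3) (15,16)]:
  edge (14,0)–(21,3): clear
  edge (21,3)–(15,16): clear
  edge (15,16)–(14,0): clear
  midpoint (39/2,33/2) outside
  → clear
Obstacle 2 [(0,0) (10,7) (11,23) (2,24) (0,19)]:
  edge (0,0)–(10,7): clear
  edge (10,7)–(11,23): clear
  edge (11,23)–(2,24): clear
  edge (2,24)–(0,19): clear
  edge (0,19)–(0,0): clear
  midpoint (39/2,33/2) outside
  → clear

FREE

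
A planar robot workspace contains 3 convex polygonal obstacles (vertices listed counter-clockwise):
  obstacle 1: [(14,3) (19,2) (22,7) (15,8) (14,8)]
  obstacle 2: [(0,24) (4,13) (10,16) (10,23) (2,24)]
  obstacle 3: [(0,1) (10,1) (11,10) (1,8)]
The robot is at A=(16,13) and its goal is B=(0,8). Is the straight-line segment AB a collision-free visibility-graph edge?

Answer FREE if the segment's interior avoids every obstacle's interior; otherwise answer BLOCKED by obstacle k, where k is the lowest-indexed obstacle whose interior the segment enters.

FREE

Obstacle 1 [(14,3) (19,2) (22,7) (15,8) (14,8)]:
  edge (14,3)–(19,2): clear
  edge (19,2)–(22,7): clear
  edge (22,7)–(15,8): clear
  edge (15,8)–(14,8): clear
  edge (14,8)–(14,3): clear
  midpoint (8,21/2) outside
  → clear
Obstacle 2 [(0,24) (4,13) (10,16) (10,23) (2,24)]:
  edge (0,24)–(4,13): clear
  edge (4,13)–(10,16): clear
  edge (10,16)–(10,23): clear
  edge (10,23)–(2,24): clear
  edge (2,24)–(0,24): clear
  midpoint (8,21/2) outside
  → clear
Obstacle 3 [(0,1) (10,1) (11,10) (1,8)]:
  edge (0,1)–(10,1): clear
  edge (10,1)–(11,10): clear
  edge (11,10)–(1,8): clear
  edge (1,8)–(0,1): clear
  midpoint (8,21/2) outside
  → clear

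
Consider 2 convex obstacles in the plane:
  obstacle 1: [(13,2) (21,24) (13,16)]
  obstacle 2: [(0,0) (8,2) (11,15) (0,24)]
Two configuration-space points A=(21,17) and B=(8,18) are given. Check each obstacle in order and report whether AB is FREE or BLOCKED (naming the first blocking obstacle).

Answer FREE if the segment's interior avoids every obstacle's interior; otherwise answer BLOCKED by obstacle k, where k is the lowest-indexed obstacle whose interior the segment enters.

Obstacle 1 [(13,2) (21,24) (13,16)]:
  edge (13,2)–(21,24): crosses AB
  edge (21,24)–(13,16): crosses AB
  edge (13,16)–(13,2): clear
  → BLOCKED
Obstacle 2 [(0,0) (8,2) (11,15) (0,24)]:
  edge (0,0)–(8,2): clear
  edge (8,2)–(11,15): clear
  edge (11,15)–(0,24): clear
  edge (0,24)–(0,0): clear
  midpoint (29/2,35/2) outside
  → clear

BLOCKED by obstacle 1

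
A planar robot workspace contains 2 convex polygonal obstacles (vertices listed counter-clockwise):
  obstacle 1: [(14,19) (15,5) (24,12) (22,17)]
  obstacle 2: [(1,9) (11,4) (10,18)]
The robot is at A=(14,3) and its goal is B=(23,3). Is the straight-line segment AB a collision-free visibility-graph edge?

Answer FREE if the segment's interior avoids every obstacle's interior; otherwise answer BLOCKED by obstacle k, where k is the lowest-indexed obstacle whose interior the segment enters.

FREE

Obstacle 1 [(14,19) (15,5) (24,12) (22,17)]:
  edge (14,19)–(15,5): clear
  edge (15,5)–(24,12): clear
  edge (24,12)–(22,17): clear
  edge (22,17)–(14,19): clear
  midpoint (37/2,3) outside
  → clear
Obstacle 2 [(1,9) (11,4) (10,18)]:
  edge (1,9)–(11,4): clear
  edge (11,4)–(10,18): clear
  edge (10,18)–(1,9): clear
  midpoint (37/2,3) outside
  → clear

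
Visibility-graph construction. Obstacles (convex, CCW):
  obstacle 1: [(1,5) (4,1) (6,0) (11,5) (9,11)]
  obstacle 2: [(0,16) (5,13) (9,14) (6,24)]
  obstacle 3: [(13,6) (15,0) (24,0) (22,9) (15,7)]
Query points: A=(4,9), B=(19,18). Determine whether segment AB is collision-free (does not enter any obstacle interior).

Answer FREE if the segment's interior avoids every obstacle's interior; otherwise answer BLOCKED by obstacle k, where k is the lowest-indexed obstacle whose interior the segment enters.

Obstacle 1 [(1,5) (4,1) (6,0) (11,5) (9,11)]:
  edge (1,5)–(4,1): clear
  edge (4,1)–(6,0): clear
  edge (6,0)–(11,5): clear
  edge (11,5)–(9,11): clear
  edge (9,11)–(1,5): clear
  midpoint (23/2,27/2) outside
  → clear
Obstacle 2 [(0,16) (5,13) (9,14) (6,24)]:
  edge (0,16)–(5,13): clear
  edge (5,13)–(9,14): clear
  edge (9,14)–(6,24): clear
  edge (6,24)–(0,16): clear
  midpoint (23/2,27/2) outside
  → clear
Obstacle 3 [(13,6) (15,0) (24,0) (22,9) (15,7)]:
  edge (13,6)–(15,0): clear
  edge (15,0)–(24,0): clear
  edge (24,0)–(22,9): clear
  edge (22,9)–(15,7): clear
  edge (15,7)–(13,6): clear
  midpoint (23/2,27/2) outside
  → clear

FREE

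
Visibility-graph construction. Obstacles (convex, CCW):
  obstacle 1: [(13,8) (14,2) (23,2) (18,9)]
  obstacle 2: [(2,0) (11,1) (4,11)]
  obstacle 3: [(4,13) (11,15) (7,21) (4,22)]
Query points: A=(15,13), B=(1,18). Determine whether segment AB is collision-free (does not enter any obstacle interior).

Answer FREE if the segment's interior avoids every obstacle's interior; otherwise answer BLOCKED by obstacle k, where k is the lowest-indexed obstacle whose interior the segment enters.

BLOCKED by obstacle 3

Obstacle 1 [(13,8) (14,2) (23,2) (18,9)]:
  edge (13,8)–(14,2): clear
  edge (14,2)–(23,2): clear
  edge (23,2)–(18,9): clear
  edge (18,9)–(13,8): clear
  midpoint (8,31/2) outside
  → clear
Obstacle 2 [(2,0) (11,1) (4,11)]:
  edge (2,0)–(11,1): clear
  edge (11,1)–(4,11): clear
  edge (4,11)–(2,0): clear
  midpoint (8,31/2) outside
  → clear
Obstacle 3 [(4,13) (11,15) (7,21) (4,22)]:
  edge (4,13)–(11,15): crosses AB
  edge (11,15)–(7,21): clear
  edge (7,21)–(4,22): clear
  edge (4,22)–(4,13): crosses AB
  → BLOCKED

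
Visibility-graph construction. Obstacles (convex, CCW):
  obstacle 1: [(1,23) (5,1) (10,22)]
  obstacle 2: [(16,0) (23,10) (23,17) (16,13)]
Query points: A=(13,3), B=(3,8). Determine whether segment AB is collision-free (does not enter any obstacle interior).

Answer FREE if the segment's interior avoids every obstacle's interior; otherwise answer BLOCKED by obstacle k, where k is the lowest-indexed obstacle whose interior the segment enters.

Obstacle 1 [(1,23) (5,1) (10,22)]:
  edge (1,23)–(5,1): crosses AB
  edge (5,1)–(10,22): crosses AB
  edge (10,22)–(1,23): clear
  → BLOCKED
Obstacle 2 [(16,0) (23,10) (23,17) (16,13)]:
  edge (16,0)–(23,10): clear
  edge (23,10)–(23,17): clear
  edge (23,17)–(16,13): clear
  edge (16,13)–(16,0): clear
  midpoint (8,11/2) outside
  → clear

BLOCKED by obstacle 1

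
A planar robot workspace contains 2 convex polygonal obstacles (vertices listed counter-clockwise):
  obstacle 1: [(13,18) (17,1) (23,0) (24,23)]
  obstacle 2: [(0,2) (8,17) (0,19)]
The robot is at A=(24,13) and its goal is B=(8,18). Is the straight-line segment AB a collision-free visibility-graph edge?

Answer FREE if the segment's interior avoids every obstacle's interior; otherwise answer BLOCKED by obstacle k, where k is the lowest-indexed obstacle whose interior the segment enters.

BLOCKED by obstacle 1

Obstacle 1 [(13,18) (17,1) (23,0) (24,23)]:
  edge (13,18)–(17,1): crosses AB
  edge (17,1)–(23,0): clear
  edge (23,0)–(24,23): crosses AB
  edge (24,23)–(13,18): clear
  → BLOCKED
Obstacle 2 [(0,2) (8,17) (0,19)]:
  edge (0,2)–(8,17): clear
  edge (8,17)–(0,19): clear
  edge (0,19)–(0,2): clear
  midpoint (16,31/2) outside
  → clear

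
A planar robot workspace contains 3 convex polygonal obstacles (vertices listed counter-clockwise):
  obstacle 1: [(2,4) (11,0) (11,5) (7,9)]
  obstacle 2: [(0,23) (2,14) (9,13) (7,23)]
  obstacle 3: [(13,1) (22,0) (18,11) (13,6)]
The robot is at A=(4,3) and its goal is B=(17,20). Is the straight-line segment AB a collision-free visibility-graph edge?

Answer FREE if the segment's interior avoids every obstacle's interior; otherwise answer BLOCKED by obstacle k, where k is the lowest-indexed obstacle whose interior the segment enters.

BLOCKED by obstacle 1

Obstacle 1 [(2,4) (11,0) (11,5) (7,9)]:
  edge (2,4)–(11,0): crosses AB
  edge (11,0)–(11,5): clear
  edge (11,5)–(7,9): crosses AB
  edge (7,9)–(2,4): clear
  → BLOCKED
Obstacle 2 [(0,23) (2,14) (9,13) (7,23)]:
  edge (0,23)–(2,14): clear
  edge (2,14)–(9,13): clear
  edge (9,13)–(7,23): clear
  edge (7,23)–(0,23): clear
  midpoint (21/2,23/2) outside
  → clear
Obstacle 3 [(13,1) (22,0) (18,11) (13,6)]:
  edge (13,1)–(22,0): clear
  edge (22,0)–(18,11): clear
  edge (18,11)–(13,6): clear
  edge (13,6)–(13,1): clear
  midpoint (21/2,23/2) outside
  → clear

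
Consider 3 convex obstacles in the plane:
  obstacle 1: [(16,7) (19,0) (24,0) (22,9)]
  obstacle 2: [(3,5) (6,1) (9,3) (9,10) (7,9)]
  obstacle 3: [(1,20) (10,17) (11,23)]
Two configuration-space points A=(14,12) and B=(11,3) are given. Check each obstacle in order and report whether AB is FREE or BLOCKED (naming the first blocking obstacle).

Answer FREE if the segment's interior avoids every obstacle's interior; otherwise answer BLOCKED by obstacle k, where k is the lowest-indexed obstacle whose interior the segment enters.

Obstacle 1 [(16,7) (19,0) (24,0) (22,9)]:
  edge (16,7)–(19,0): clear
  edge (19,0)–(24,0): clear
  edge (24,0)–(22,9): clear
  edge (22,9)–(16,7): clear
  midpoint (25/2,15/2) outside
  → clear
Obstacle 2 [(3,5) (6,1) (9,3) (9,10) (7,9)]:
  edge (3,5)–(6,1): clear
  edge (6,1)–(9,3): clear
  edge (9,3)–(9,10): clear
  edge (9,10)–(7,9): clear
  edge (7,9)–(3,5): clear
  midpoint (25/2,15/2) outside
  → clear
Obstacle 3 [(1,20) (10,17) (11,23)]:
  edge (1,20)–(10,17): clear
  edge (10,17)–(11,23): clear
  edge (11,23)–(1,20): clear
  midpoint (25/2,15/2) outside
  → clear

FREE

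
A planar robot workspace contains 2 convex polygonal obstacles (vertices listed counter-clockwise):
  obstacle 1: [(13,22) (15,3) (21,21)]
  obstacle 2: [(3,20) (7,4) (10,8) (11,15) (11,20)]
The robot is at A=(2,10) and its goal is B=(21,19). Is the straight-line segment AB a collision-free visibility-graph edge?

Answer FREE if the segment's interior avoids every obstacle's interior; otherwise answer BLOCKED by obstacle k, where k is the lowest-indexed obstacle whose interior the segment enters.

Obstacle 1 [(13,22) (15,3) (21,21)]:
  edge (13,22)–(15,3): crosses AB
  edge (15,3)–(21,21): crosses AB
  edge (21,21)–(13,22): clear
  → BLOCKED
Obstacle 2 [(3,20) (7,4) (10,8) (11,15) (11,20)]:
  edge (3,20)–(7,4): crosses AB
  edge (7,4)–(10,8): clear
  edge (10,8)–(11,15): crosses AB
  edge (11,15)–(11,20): clear
  edge (11,20)–(3,20): clear
  → BLOCKED

BLOCKED by obstacle 1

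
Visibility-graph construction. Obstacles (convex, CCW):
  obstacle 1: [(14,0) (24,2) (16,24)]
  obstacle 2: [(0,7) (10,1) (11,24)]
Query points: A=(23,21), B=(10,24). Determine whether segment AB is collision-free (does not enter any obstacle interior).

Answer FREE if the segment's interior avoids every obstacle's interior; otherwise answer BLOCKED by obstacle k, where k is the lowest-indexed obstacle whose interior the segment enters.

BLOCKED by obstacle 1

Obstacle 1 [(14,0) (24,2) (16,24)]:
  edge (14,0)–(24,2): clear
  edge (24,2)–(16,24): crosses AB
  edge (16,24)–(14,0): crosses AB
  → BLOCKED
Obstacle 2 [(0,7) (10,1) (11,24)]:
  edge (0,7)–(10,1): clear
  edge (10,1)–(11,24): crosses AB
  edge (11,24)–(0,7): crosses AB
  → BLOCKED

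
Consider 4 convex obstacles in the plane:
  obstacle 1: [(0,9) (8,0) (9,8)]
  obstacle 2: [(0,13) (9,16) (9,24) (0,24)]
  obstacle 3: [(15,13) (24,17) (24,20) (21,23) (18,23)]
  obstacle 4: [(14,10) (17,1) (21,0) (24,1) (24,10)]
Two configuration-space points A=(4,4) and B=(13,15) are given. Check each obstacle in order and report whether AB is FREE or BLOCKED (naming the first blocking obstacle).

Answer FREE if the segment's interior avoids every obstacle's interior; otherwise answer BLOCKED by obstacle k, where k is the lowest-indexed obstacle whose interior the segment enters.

Obstacle 1 [(0,9) (8,0) (9,8)]:
  edge (0,9)–(8,0): crosses AB
  edge (8,0)–(9,8): clear
  edge (9,8)–(0,9): crosses AB
  → BLOCKED
Obstacle 2 [(0,13) (9,16) (9,24) (0,24)]:
  edge (0,13)–(9,16): clear
  edge (9,16)–(9,24): clear
  edge (9,24)–(0,24): clear
  edge (0,24)–(0,13): clear
  midpoint (17/2,19/2) outside
  → clear
Obstacle 3 [(15,13) (24,17) (24,20) (21,23) (18,23)]:
  edge (15,13)–(24,17): clear
  edge (24,17)–(24,20): clear
  edge (24,20)–(21,23): clear
  edge (21,23)–(18,23): clear
  edge (18,23)–(15,13): clear
  midpoint (17/2,19/2) outside
  → clear
Obstacle 4 [(14,10) (17,1) (21,0) (24,1) (24,10)]:
  edge (14,10)–(17,1): clear
  edge (17,1)–(21,0): clear
  edge (21,0)–(24,1): clear
  edge (24,1)–(24,10): clear
  edge (24,10)–(14,10): clear
  midpoint (17/2,19/2) outside
  → clear

BLOCKED by obstacle 1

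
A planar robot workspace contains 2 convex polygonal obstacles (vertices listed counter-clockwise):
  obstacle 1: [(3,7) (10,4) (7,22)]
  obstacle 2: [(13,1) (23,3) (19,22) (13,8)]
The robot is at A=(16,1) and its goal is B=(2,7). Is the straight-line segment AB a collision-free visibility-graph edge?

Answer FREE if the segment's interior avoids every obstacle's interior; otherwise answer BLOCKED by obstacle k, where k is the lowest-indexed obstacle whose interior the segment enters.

Obstacle 1 [(3,7) (10,4) (7,22)]:
  edge (3,7)–(10,4): clear
  edge (10,4)–(7,22): clear
  edge (7,22)–(3,7): clear
  midpoint (9,4) outside
  → clear
Obstacle 2 [(13,1) (23,3) (19,22) (13,8)]:
  edge (13,1)–(23,3): crosses AB
  edge (23,3)–(19,22): clear
  edge (19,22)–(13,8): clear
  edge (13,8)–(13,1): crosses AB
  → BLOCKED

BLOCKED by obstacle 2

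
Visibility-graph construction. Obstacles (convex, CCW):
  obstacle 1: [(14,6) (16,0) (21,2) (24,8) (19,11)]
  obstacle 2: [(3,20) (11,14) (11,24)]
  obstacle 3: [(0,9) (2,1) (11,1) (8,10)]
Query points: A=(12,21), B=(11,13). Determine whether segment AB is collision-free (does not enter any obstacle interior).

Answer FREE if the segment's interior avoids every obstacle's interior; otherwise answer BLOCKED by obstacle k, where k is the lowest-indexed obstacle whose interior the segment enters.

FREE

Obstacle 1 [(14,6) (16,0) (21,2) (24,8) (19,11)]:
  edge (14,6)–(16,0): clear
  edge (16,0)–(21,2): clear
  edge (21,2)–(24,8): clear
  edge (24,8)–(19,11): clear
  edge (19,11)–(14,6): clear
  midpoint (23/2,17) outside
  → clear
Obstacle 2 [(3,20) (11,14) (11,24)]:
  edge (3,20)–(11,14): clear
  edge (11,14)–(11,24): clear
  edge (11,24)–(3,20): clear
  midpoint (23/2,17) outside
  → clear
Obstacle 3 [(0,9) (2,1) (11,1) (8,10)]:
  edge (0,9)–(2,1): clear
  edge (2,1)–(11,1): clear
  edge (11,1)–(8,10): clear
  edge (8,10)–(0,9): clear
  midpoint (23/2,17) outside
  → clear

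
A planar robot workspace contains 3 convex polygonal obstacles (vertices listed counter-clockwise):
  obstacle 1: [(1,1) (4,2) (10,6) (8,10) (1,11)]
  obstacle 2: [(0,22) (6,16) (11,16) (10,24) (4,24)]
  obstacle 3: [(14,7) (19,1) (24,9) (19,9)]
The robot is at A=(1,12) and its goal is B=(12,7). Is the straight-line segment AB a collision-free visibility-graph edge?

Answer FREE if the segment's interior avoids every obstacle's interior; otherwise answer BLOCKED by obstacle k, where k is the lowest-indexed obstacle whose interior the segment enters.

BLOCKED by obstacle 1

Obstacle 1 [(1,1) (4,2) (10,6) (8,10) (1,11)]:
  edge (1,1)–(4,2): clear
  edge (4,2)–(10,6): clear
  edge (10,6)–(8,10): crosses AB
  edge (8,10)–(1,11): crosses AB
  edge (1,11)–(1,1): clear
  → BLOCKED
Obstacle 2 [(0,22) (6,16) (11,16) (10,24) (4,24)]:
  edge (0,22)–(6,16): clear
  edge (6,16)–(11,16): clear
  edge (11,16)–(10,24): clear
  edge (10,24)–(4,24): clear
  edge (4,24)–(0,22): clear
  midpoint (13/2,19/2) outside
  → clear
Obstacle 3 [(14,7) (19,1) (24,9) (19,9)]:
  edge (14,7)–(19,1): clear
  edge (19,1)–(24,9): clear
  edge (24,9)–(19,9): clear
  edge (19,9)–(14,7): clear
  midpoint (13/2,19/2) outside
  → clear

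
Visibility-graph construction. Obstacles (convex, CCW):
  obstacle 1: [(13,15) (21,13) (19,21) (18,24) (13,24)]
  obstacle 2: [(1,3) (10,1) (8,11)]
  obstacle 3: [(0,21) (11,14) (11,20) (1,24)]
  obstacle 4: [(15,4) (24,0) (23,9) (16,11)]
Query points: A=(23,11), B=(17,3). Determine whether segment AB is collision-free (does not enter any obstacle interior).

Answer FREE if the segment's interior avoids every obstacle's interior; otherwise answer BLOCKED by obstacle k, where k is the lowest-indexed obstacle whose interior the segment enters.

BLOCKED by obstacle 4

Obstacle 1 [(13,15) (21,13) (19,21) (18,24) (13,24)]:
  edge (13,15)–(21,13): clear
  edge (21,13)–(19,21): clear
  edge (19,21)–(18,24): clear
  edge (18,24)–(13,24): clear
  edge (13,24)–(13,15): clear
  midpoint (20,7) outside
  → clear
Obstacle 2 [(1,3) (10,1) (8,11)]:
  edge (1,3)–(10,1): clear
  edge (10,1)–(8,11): clear
  edge (8,11)–(1,3): clear
  midpoint (20,7) outside
  → clear
Obstacle 3 [(0,21) (11,14) (11,20) (1,24)]:
  edge (0,21)–(11,14): clear
  edge (11,14)–(11,20): clear
  edge (11,20)–(1,24): clear
  edge (1,24)–(0,21): clear
  midpoint (20,7) outside
  → clear
Obstacle 4 [(15,4) (24,0) (23,9) (16,11)]:
  edge (15,4)–(24,0): crosses AB
  edge (24,0)–(23,9): clear
  edge (23,9)–(16,11): crosses AB
  edge (16,11)–(15,4): clear
  → BLOCKED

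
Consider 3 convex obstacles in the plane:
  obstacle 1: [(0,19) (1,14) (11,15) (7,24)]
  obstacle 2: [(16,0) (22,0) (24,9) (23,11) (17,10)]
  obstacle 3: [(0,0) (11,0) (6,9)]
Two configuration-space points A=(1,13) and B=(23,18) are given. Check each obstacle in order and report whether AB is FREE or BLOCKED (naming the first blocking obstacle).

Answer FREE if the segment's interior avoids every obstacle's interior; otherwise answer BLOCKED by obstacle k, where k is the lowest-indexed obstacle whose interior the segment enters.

Obstacle 1 [(0,19) (1,14) (11,15) (7,24)]:
  edge (0,19)–(1,14): clear
  edge (1,14)–(11,15): crosses AB
  edge (11,15)–(7,24): crosses AB
  edge (7,24)–(0,19): clear
  → BLOCKED
Obstacle 2 [(16,0) (22,0) (24,9) (23,11) (17,10)]:
  edge (16,0)–(22,0): clear
  edge (22,0)–(24,9): clear
  edge (24,9)–(23,11): clear
  edge (23,11)–(17,10): clear
  edge (17,10)–(16,0): clear
  midpoint (12,31/2) outside
  → clear
Obstacle 3 [(0,0) (11,0) (6,9)]:
  edge (0,0)–(11,0): clear
  edge (11,0)–(6,9): clear
  edge (6,9)–(0,0): clear
  midpoint (12,31/2) outside
  → clear

BLOCKED by obstacle 1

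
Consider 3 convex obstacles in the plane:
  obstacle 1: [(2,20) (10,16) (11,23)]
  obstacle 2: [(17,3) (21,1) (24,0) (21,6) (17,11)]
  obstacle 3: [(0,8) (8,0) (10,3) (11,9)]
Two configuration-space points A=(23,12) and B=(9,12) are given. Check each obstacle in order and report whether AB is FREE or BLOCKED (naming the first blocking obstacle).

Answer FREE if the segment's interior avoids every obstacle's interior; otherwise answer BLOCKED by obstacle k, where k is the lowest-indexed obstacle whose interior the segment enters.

Obstacle 1 [(2,20) (10,16) (11,23)]:
  edge (2,20)–(10,16): clear
  edge (10,16)–(11,23): clear
  edge (11,23)–(2,20): clear
  midpoint (16,12) outside
  → clear
Obstacle 2 [(17,3) (21,1) (24,0) (21,6) (17,11)]:
  edge (17,3)–(21,1): clear
  edge (21,1)–(24,0): clear
  edge (24,0)–(21,6): clear
  edge (21,6)–(17,11): clear
  edge (17,11)–(17,3): clear
  midpoint (16,12) outside
  → clear
Obstacle 3 [(0,8) (8,0) (10,3) (11,9)]:
  edge (0,8)–(8,0): clear
  edge (8,0)–(10,3): clear
  edge (10,3)–(11,9): clear
  edge (11,9)–(0,8): clear
  midpoint (16,12) outside
  → clear

FREE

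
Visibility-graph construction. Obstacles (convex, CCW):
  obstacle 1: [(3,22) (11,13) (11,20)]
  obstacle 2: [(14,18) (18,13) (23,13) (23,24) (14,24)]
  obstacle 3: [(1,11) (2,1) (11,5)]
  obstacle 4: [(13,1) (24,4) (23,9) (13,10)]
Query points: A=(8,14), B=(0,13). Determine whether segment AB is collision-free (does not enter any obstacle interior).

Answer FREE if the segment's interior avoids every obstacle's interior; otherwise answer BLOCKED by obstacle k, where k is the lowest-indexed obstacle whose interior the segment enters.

Obstacle 1 [(3,22) (11,13) (11,20)]:
  edge (3,22)–(11,13): clear
  edge (11,13)–(11,20): clear
  edge (11,20)–(3,22): clear
  midpoint (4,27/2) outside
  → clear
Obstacle 2 [(14,18) (18,13) (23,13) (23,24) (14,24)]:
  edge (14,18)–(18,13): clear
  edge (18,13)–(23,13): clear
  edge (23,13)–(23,24): clear
  edge (23,24)–(14,24): clear
  edge (14,24)–(14,18): clear
  midpoint (4,27/2) outside
  → clear
Obstacle 3 [(1,11) (2,1) (11,5)]:
  edge (1,11)–(2,1): clear
  edge (2,1)–(11,5): clear
  edge (11,5)–(1,11): clear
  midpoint (4,27/2) outside
  → clear
Obstacle 4 [(13,1) (24,4) (23,9) (13,10)]:
  edge (13,1)–(24,4): clear
  edge (24,4)–(23,9): clear
  edge (23,9)–(13,10): clear
  edge (13,10)–(13,1): clear
  midpoint (4,27/2) outside
  → clear

FREE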